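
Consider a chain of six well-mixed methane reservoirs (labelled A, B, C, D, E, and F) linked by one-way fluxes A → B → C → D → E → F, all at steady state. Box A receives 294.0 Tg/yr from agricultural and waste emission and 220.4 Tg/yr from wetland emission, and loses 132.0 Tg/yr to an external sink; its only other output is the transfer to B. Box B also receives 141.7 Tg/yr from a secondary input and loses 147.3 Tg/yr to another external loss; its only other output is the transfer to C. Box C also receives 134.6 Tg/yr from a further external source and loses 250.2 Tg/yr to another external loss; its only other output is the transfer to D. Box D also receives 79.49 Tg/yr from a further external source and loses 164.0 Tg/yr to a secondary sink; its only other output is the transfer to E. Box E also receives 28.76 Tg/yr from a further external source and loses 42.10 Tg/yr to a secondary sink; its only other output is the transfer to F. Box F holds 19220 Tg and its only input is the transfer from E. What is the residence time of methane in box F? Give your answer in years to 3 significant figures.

Box A: F(A→B) = (294.0 + 220.4) − 132.0 = 382.40 Tg/yr.
Box B: F(B→C) = (382.40 + 141.7) − 147.3 = 376.80 Tg/yr.
Box C: F(C→D) = (376.80 + 134.6) − 250.2 = 261.20 Tg/yr.
Box D: F(D→E) = (261.20 + 79.49) − 164.0 = 176.69 Tg/yr.
Box E: F(E→F) = (176.69 + 28.76) − 42.10 = 163.35 Tg/yr.
Box F throughput = its input = 163.35 Tg/yr; τ = 19220 / 163.35 = 117.7 yr.

118 yr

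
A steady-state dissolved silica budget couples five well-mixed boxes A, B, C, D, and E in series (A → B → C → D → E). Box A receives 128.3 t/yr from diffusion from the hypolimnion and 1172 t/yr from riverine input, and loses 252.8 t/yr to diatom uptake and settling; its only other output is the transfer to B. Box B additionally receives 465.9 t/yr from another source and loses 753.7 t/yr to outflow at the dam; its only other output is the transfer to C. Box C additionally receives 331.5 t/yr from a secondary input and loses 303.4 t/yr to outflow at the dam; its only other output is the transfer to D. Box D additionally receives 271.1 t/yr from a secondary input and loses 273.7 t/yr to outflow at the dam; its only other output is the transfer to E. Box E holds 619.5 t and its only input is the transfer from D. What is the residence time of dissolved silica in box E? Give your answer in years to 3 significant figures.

Box A: F(A→B) = (128.3 + 1172) − 252.8 = 1047.5 t/yr.
Box B: F(B→C) = (1047.5 + 465.9) − 753.7 = 759.70 t/yr.
Box C: F(C→D) = (759.70 + 331.5) − 303.4 = 787.80 t/yr.
Box D: F(D→E) = (787.80 + 271.1) − 273.7 = 785.20 t/yr.
Box E throughput = its input = 785.20 t/yr; τ = 619.5 / 785.20 = 0.7890 yr.

0.789 yr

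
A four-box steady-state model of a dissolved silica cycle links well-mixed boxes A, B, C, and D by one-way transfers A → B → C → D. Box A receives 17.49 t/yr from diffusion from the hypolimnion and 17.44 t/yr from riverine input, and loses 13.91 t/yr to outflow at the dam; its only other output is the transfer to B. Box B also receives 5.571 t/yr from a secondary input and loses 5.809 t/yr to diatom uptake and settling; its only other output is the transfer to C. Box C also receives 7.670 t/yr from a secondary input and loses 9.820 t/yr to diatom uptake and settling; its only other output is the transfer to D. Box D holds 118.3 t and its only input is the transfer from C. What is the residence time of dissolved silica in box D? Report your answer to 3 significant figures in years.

6.35 yr

Box A: F(A→B) = (17.49 + 17.44) − 13.91 = 21.020 t/yr.
Box B: F(B→C) = (21.020 + 5.571) − 5.809 = 20.782 t/yr.
Box C: F(C→D) = (20.782 + 7.670) − 9.820 = 18.632 t/yr.
Box D throughput = its input = 18.632 t/yr; τ = 118.3 / 18.632 = 6.349 yr.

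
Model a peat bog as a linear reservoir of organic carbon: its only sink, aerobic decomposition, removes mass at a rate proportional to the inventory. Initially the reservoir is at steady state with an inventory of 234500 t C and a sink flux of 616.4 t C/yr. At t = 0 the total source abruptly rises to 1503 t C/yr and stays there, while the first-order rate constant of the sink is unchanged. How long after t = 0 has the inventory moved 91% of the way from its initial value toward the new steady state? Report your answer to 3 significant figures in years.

τ = M₀/F₀ = 234500/616.4 = 380.4 yr.
The remaining gap fraction is e^(−t/τ); 91% covered ⇒ e^(−t/τ) = 0.0900.
t = −τ ln(0.0900) = 380.4 × 2.408 = 916.1 yr.

916 yr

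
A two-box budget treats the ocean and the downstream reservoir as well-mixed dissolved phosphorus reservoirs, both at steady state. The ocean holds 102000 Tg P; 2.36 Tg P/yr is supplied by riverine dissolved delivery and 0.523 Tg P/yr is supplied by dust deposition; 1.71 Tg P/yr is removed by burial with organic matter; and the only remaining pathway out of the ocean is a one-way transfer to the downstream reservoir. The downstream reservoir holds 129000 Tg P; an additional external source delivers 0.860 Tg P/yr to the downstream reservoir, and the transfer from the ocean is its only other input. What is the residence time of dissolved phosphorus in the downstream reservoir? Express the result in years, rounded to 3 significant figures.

Balance the ocean: ΣF_in = 2.36 + 0.523 = 2.8830 Tg P/yr.
Transfer to the downstream reservoir = ΣF_in − (1.71) = 1.1730 Tg P/yr.
Total input to the downstream reservoir = 1.1730 + 0.860 = 2.0330 Tg P/yr; at steady state this equals its total output.
τ = M / F = 129000 / 2.0330 = 63450 yr.

63500 yr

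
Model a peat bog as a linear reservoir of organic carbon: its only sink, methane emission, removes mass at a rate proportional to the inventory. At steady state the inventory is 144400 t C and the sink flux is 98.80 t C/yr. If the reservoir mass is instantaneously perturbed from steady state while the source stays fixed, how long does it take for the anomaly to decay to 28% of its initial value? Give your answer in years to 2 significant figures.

For a linear reservoir the anomaly decays as exp(−t/τ) with τ = M/F = 144400/98.80 = 1462 yr.
exp(−t/τ) = 0.28 ⇒ t = −τ ln(0.28) = 1462 × 1.273 = 1860 yr.

1900 yr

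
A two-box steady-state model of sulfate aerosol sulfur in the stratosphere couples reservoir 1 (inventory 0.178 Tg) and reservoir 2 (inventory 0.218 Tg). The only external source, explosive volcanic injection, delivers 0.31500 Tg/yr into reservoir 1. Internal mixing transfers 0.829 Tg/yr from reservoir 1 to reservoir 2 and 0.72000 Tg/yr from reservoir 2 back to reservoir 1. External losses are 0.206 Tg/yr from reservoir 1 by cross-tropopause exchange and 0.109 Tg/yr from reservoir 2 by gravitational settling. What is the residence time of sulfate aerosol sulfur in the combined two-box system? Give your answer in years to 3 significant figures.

1.26 yr

For the system as a whole, the A↔B exchange is internal and contributes nothing to the throughput; only the external sinks remove mass.
M_total = 0.178 + 0.218 = 0.39600 Tg.
ΣF_external_out = 0.206 + 0.109 = 0.31500 Tg/yr.
τ = M_total / ΣF_ext = 0.39600 / 0.31500 = 1.257 yr.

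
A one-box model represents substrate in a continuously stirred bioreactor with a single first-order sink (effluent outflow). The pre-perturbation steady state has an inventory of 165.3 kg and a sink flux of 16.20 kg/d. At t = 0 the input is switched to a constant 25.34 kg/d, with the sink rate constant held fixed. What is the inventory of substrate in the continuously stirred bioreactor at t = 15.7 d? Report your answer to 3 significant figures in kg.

Residence time τ = M₀/F₀ = 10.20 d. The eventual steady state is M_∞ = M₀·(F₁/F₀) = 165.3 × 25.34/16.20 = 258.56 kg.
The anomaly ΔM(t) = M(t) − M_∞ decays as ΔM₀·e^(−t/τ) with ΔM₀ = 165.3 − 258.56 = −93.26 kg.
At t = 15.7 d, e^(−t/τ) = e^(−1.539) = 0.2147, so ΔM = −20.02 kg and M = 258.56 − 20.02 = 238.54 kg.

239 kg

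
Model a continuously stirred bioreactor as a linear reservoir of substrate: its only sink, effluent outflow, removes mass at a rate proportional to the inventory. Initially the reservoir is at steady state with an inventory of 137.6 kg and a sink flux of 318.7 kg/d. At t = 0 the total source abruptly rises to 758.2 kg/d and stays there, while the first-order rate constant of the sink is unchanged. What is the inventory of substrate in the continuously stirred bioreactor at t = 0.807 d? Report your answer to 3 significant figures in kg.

298 kg

The sink rate constant is k = F₀/M₀ = 318.7/137.6 = 2.316 d⁻¹.
Solving dM/dt = F₁ − kM with M(0) = M₀ gives M(t) = F₁/k + (M₀ − F₁/k)·e^(−kt).
F₁/k = 758.2/2.316 = 327.36 kg; kt = 2.316 × 0.807 = 1.869, e^(−kt) = 0.1543.
M(0.807) = 327.36 + (137.6 − 327.36) × 0.1543 = 327.36 − 29.27 = 298.08 kg.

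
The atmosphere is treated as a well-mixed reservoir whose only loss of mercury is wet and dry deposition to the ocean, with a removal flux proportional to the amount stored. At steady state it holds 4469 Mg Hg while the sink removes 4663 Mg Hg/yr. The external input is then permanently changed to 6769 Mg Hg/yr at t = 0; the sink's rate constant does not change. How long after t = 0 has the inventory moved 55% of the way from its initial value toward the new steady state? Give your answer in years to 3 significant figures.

0.765 yr

τ = M₀/F₀ = 4469/4663 = 0.9584 yr.
The remaining gap fraction is e^(−t/τ); 55% covered ⇒ e^(−t/τ) = 0.450.
t = −τ ln(0.450) = 0.9584 × 0.7985 = 0.7653 yr.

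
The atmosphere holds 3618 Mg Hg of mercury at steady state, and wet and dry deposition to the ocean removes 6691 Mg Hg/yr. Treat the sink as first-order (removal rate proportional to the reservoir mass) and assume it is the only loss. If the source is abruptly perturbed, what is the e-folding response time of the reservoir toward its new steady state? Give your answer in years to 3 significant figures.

0.541 yr

For a linear reservoir the response time equals the residence time τ = M/F.
τ = 3618 / 6691 = 0.5407 yr.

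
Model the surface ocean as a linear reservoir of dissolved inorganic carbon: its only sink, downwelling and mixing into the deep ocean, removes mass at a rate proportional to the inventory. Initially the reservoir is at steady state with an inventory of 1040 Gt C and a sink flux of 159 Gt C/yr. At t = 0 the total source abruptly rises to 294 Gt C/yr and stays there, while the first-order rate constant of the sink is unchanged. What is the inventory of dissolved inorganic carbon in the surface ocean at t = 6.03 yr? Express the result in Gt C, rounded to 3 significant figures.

1570 Gt C

The sink rate constant is k = F₀/M₀ = 159/1040 = 0.1529 yr⁻¹.
Solving dM/dt = F₁ − kM with M(0) = M₀ gives M(t) = F₁/k + (M₀ − F₁/k)·e^(−kt).
F₁/k = 294/0.1529 = 1923.0 Gt C; kt = 0.1529 × 6.03 = 0.9219, e^(−kt) = 0.3978.
M(6.03) = 1923.0 + (1040 − 1923.0) × 0.3978 = 1923.0 − 351.2 = 1571.8 Gt C.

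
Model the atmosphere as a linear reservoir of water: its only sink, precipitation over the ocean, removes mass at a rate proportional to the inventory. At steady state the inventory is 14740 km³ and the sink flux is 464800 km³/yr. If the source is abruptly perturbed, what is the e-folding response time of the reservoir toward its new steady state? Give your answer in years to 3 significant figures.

For a linear reservoir the response time equals the residence time τ = M/F.
τ = 14740 / 464800 = 0.03171 yr.

0.0317 yr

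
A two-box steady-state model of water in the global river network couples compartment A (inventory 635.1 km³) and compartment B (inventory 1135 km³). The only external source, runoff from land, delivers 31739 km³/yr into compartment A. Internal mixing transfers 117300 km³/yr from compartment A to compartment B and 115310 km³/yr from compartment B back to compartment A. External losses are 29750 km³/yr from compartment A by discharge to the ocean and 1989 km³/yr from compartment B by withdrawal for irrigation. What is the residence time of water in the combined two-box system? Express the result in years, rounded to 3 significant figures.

For the system as a whole, the A↔B exchange is internal and contributes nothing to the throughput; only the external sinks remove mass.
M_total = 635.1 + 1135 = 1770.1 km³.
ΣF_external_out = 29750 + 1989 = 31739 km³/yr.
τ = M_total / ΣF_ext = 1770.1 / 31739 = 0.05577 yr.

0.0558 yr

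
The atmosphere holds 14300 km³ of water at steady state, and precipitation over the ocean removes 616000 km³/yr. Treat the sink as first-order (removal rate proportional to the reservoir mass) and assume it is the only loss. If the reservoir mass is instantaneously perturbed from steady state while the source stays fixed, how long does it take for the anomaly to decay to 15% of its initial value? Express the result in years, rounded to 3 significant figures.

For a linear reservoir the anomaly decays as exp(−t/τ) with τ = M/F = 14300/616000 = 0.02321 yr.
exp(−t/τ) = 0.15 ⇒ t = −τ ln(0.15) = 0.02321 × 1.897 = 0.04404 yr.

0.0440 yr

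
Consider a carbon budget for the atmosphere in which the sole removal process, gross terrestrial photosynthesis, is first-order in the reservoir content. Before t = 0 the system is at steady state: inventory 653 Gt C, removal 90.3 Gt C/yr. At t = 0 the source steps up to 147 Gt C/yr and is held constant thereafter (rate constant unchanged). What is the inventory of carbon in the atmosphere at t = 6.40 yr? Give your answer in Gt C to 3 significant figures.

894 Gt C

The sink rate constant is k = F₀/M₀ = 90.3/653 = 0.1383 yr⁻¹.
Solving dM/dt = F₁ − kM with M(0) = M₀ gives M(t) = F₁/k + (M₀ − F₁/k)·e^(−kt).
F₁/k = 147/0.1383 = 1063.0 Gt C; kt = 0.1383 × 6.40 = 0.8850, e^(−kt) = 0.4127.
M(6.40) = 1063.0 + (653 − 1063.0) × 0.4127 = 1063.0 − 169.2 = 893.80 Gt C.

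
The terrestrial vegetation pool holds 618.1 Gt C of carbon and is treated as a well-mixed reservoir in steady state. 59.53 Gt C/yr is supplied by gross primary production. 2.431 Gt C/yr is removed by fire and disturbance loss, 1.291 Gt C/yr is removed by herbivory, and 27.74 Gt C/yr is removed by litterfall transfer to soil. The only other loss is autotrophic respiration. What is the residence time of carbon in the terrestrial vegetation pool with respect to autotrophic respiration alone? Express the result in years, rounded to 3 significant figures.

22.0 yr

At steady state ΣF_in = ΣF_out.
ΣF_in = 59.530 Gt C/yr.
Autotrophic respiration flux = ΣF_in − (2.431 + 1.291 + 27.74) = 59.530 − 31.46 = 28.07 Gt C/yr.
τ = M / F = 618.1 / 28.07 = 22.02 yr.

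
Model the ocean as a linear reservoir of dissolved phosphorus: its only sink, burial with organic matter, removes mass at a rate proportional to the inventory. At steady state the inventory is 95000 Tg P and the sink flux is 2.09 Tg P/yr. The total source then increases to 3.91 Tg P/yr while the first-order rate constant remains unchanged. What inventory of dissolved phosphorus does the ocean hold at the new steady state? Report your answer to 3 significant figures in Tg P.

Rate constant k = F/M = 2.09 / 95000 = 2.200×10^-5 yr⁻¹.
At the new steady state, source = k·M_new ⇒ M_new = 3.91 / 2.200×10^-5 = 177700 Tg P.
(Equivalently M_new = M × F_new/F_old = 95000 × 3.91/2.09.)

178000 Tg P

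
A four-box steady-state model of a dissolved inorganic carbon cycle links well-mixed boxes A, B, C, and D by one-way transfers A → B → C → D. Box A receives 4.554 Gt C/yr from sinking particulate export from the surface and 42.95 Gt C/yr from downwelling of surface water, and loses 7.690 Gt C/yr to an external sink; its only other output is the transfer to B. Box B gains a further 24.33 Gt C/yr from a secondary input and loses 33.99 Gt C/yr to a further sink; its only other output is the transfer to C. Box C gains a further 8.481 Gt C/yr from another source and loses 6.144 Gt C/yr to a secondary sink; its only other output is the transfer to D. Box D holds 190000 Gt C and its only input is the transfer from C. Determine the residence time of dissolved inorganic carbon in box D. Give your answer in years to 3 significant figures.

5850 yr

Box A: F(A→B) = (4.554 + 42.95) − 7.690 = 39.814 Gt C/yr.
Box B: F(B→C) = (39.814 + 24.33) − 33.99 = 30.154 Gt C/yr.
Box C: F(C→D) = (30.154 + 8.481) − 6.144 = 32.491 Gt C/yr.
Box D throughput = its input = 32.491 Gt C/yr; τ = 190000 / 32.491 = 5848 yr.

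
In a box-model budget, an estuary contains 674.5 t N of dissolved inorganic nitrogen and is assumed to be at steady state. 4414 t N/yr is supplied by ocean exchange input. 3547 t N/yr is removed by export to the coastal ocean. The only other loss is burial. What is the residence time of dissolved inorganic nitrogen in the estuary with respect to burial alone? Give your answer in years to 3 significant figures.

At steady state ΣF_in = ΣF_out.
ΣF_in = 4414.0 t N/yr.
Burial flux = ΣF_in − (3547) = 4414.0 − 3547 = 867.0 t N/yr.
τ = M / F = 674.5 / 867.0 = 0.7780 yr.

0.778 yr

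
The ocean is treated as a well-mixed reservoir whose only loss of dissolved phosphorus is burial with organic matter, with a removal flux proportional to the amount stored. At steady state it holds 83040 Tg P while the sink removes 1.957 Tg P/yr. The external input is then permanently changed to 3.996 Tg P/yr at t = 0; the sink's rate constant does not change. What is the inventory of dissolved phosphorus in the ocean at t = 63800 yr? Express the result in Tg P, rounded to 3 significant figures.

τ = M₀/F₀ = 83040/1.957 = 42430 yr; rate constant k = 1/τ.
New steady state M_∞ = F₁/k = F₁·τ = 3.996 × 42430 = 169560 Tg P.
M(t) = M_∞ + (M₀ − M_∞)·e^(−t/τ); t/τ = 63800/42430 = 1.504, so e^(−t/τ) = 0.2223.
M(t) = 169560 − 86520 × 0.2223 = 150320 Tg P.

150000 Tg P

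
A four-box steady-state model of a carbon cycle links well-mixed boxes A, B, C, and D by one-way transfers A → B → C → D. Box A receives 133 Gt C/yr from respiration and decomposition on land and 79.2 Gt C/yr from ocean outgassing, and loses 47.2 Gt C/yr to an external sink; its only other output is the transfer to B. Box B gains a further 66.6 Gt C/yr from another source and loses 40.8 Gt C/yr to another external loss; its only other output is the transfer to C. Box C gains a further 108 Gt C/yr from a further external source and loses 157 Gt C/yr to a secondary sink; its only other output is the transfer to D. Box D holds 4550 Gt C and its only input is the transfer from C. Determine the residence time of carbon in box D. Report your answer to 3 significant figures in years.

Box A: F(A→B) = (133 + 79.2) − 47.2 = 165.00 Gt C/yr.
Box B: F(B→C) = (165.00 + 66.6) − 40.8 = 190.80 Gt C/yr.
Box C: F(C→D) = (190.80 + 108) − 157 = 141.80 Gt C/yr.
Box D throughput = its input = 141.80 Gt C/yr; τ = 4550 / 141.80 = 32.09 yr.

32.1 yr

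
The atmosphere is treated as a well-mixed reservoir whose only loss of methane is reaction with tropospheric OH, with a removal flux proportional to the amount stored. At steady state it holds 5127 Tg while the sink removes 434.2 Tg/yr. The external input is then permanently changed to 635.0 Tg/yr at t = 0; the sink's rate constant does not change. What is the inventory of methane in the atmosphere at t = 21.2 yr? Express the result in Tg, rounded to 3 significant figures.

7100 Tg

τ = M₀/F₀ = 5127/434.2 = 11.81 yr; rate constant k = 1/τ.
New steady state M_∞ = F₁/k = F₁·τ = 635.0 × 11.81 = 7498.0 Tg.
M(t) = M_∞ + (M₀ − M_∞)·e^(−t/τ); t/τ = 21.2/11.81 = 1.795, so e^(−t/τ) = 0.1661.
M(t) = 7498.0 − 2371 × 0.1661 = 7104.3 Tg.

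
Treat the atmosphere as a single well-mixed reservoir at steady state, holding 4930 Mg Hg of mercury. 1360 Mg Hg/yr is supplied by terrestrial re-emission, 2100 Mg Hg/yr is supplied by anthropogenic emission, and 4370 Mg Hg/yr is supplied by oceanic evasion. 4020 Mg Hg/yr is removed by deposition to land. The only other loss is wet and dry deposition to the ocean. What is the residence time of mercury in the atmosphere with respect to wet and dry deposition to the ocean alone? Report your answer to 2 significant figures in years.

At steady state ΣF_in = ΣF_out.
ΣF_in = 1360 + 2100 + 4370 = 7830.0 Mg Hg/yr.
Wet and dry deposition to the ocean flux = ΣF_in − (4020) = 7830.0 − 4020 = 3810 Mg Hg/yr.
τ = M / F = 4930 / 3810 = 1.294 yr.

1.3 yr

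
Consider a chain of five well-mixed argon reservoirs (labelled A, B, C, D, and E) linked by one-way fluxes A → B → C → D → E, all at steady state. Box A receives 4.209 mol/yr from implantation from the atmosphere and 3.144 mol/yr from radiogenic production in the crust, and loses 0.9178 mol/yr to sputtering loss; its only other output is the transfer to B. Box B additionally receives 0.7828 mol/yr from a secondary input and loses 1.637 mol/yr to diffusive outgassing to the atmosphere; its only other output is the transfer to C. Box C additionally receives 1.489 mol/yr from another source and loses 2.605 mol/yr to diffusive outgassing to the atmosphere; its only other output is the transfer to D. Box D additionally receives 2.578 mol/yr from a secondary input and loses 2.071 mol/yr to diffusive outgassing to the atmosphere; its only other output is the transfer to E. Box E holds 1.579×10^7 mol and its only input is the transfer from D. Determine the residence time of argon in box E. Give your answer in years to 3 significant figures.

3.18×10^6 yr

Box A: F(A→B) = (4.209 + 3.144) − 0.9178 = 6.4352 mol/yr.
Box B: F(B→C) = (6.4352 + 0.7828) − 1.637 = 5.5810 mol/yr.
Box C: F(C→D) = (5.5810 + 1.489) − 2.605 = 4.4650 mol/yr.
Box D: F(D→E) = (4.4650 + 2.578) − 2.071 = 4.9720 mol/yr.
Box E throughput = its input = 4.9720 mol/yr; τ = 1.579×10^7 / 4.9720 = 3.176×10^6 yr.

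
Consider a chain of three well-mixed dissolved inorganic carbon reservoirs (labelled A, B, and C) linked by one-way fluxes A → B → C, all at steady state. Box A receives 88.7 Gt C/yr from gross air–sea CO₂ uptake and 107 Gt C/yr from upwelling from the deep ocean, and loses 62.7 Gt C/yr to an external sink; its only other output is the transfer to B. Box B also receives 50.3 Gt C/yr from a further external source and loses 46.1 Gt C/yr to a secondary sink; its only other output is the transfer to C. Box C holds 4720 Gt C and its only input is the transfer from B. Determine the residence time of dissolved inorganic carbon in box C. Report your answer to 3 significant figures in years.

Box A: F(A→B) = (88.7 + 107) − 62.7 = 133.00 Gt C/yr.
Box B: F(B→C) = (133.00 + 50.3) − 46.1 = 137.20 Gt C/yr.
Box C throughput = its input = 137.20 Gt C/yr; τ = 4720 / 137.20 = 34.40 yr.

34.4 yr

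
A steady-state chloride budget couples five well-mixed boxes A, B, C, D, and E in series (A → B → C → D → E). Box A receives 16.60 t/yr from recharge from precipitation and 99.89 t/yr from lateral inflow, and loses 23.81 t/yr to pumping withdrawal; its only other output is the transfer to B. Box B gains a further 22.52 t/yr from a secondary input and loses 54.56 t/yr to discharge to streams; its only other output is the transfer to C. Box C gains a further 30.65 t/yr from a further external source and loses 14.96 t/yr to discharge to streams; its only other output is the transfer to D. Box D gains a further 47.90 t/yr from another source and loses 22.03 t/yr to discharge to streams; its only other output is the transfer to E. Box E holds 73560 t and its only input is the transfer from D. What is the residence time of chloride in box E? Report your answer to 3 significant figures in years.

720 yr

Box A: F(A→B) = (16.60 + 99.89) − 23.81 = 92.680 t/yr.
Box B: F(B→C) = (92.680 + 22.52) − 54.56 = 60.640 t/yr.
Box C: F(C→D) = (60.640 + 30.65) − 14.96 = 76.330 t/yr.
Box D: F(D→E) = (76.330 + 47.90) − 22.03 = 102.20 t/yr.
Box E throughput = its input = 102.20 t/yr; τ = 73560 / 102.20 = 719.8 yr.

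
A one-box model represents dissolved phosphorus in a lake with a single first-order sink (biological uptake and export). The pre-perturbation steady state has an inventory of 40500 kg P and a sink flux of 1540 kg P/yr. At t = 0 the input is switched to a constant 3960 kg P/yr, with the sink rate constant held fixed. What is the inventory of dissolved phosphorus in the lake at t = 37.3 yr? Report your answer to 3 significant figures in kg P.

88700 kg P

Residence time τ = M₀/F₀ = 26.30 yr. The eventual steady state is M_∞ = M₀·(F₁/F₀) = 40500 × 3960/1540 = 104140 kg P.
The anomaly ΔM(t) = M(t) − M_∞ decays as ΔM₀·e^(−t/τ) with ΔM₀ = 40500 − 104140 = −63640 kg P.
At t = 37.3 yr, e^(−t/τ) = e^(−1.418) = 0.2421, so ΔM = −15410 kg P and M = 104140 − 15410 = 88734 kg P.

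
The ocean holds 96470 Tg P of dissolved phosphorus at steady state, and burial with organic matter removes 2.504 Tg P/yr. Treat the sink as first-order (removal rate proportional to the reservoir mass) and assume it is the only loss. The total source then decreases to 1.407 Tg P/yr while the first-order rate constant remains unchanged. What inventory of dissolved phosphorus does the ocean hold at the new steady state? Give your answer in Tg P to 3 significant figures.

Rate constant k = F/M = 2.504 / 96470 = 2.596×10^-5 yr⁻¹.
At the new steady state, source = k·M_new ⇒ M_new = 1.407 / 2.596×10^-5 = 54210 Tg P.
(Equivalently M_new = M × F_new/F_old = 96470 × 1.407/2.504.)

54200 Tg P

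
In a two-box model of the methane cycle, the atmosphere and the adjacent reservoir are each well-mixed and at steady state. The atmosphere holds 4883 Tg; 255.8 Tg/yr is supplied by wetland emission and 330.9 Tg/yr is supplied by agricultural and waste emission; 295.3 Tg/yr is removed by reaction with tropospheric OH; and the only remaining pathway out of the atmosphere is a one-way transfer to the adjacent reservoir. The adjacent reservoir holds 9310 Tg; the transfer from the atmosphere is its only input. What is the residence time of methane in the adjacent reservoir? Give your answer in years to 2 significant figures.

32 yr

Balance the atmosphere: ΣF_in = 255.8 + 330.9 = 586.70 Tg/yr.
Transfer to the adjacent reservoir = ΣF_in − (295.3) = 291.40 Tg/yr.
At steady state the output of the adjacent reservoir equals its input, 291.40 Tg/yr.
τ = M / F = 9310 / 291.40 = 31.95 yr.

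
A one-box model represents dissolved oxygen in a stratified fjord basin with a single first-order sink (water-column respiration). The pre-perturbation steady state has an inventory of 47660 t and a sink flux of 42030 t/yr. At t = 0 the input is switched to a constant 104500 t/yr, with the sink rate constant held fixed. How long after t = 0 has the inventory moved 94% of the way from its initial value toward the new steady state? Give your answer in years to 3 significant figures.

τ = M₀/F₀ = 47660/42030 = 1.134 yr.
The remaining gap fraction is e^(−t/τ); 94% covered ⇒ e^(−t/τ) = 0.0600.
t = −τ ln(0.0600) = 1.134 × 2.813 = 3.190 yr.

3.19 yr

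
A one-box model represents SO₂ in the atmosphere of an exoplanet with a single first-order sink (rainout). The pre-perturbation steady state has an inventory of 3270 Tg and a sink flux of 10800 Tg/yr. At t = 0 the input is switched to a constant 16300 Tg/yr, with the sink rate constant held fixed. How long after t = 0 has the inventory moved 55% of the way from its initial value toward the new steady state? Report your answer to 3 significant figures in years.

τ = M₀/F₀ = 3270/10800 = 0.3028 yr.
The remaining gap fraction is e^(−t/τ); 55% covered ⇒ e^(−t/τ) = 0.450.
t = −τ ln(0.450) = 0.3028 × 0.7985 = 0.2418 yr.

0.242 yr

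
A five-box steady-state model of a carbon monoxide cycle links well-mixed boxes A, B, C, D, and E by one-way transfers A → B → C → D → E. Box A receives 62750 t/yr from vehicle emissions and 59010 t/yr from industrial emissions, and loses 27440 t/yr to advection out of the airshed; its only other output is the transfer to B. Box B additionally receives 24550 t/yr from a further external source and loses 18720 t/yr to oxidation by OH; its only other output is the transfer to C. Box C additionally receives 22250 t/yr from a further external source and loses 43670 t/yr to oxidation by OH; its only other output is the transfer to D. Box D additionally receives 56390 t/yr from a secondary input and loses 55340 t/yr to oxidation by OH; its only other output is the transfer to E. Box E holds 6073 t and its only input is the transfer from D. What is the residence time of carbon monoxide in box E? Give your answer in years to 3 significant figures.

Box A: F(A→B) = (62750 + 59010) − 27440 = 94320 t/yr.
Box B: F(B→C) = (94320 + 24550) − 18720 = 100150 t/yr.
Box C: F(C→D) = (100150 + 22250) − 43670 = 78730 t/yr.
Box D: F(D→E) = (78730 + 56390) − 55340 = 79780 t/yr.
Box E throughput = its input = 79780 t/yr; τ = 6073 / 79780 = 0.07612 yr.

0.0761 yr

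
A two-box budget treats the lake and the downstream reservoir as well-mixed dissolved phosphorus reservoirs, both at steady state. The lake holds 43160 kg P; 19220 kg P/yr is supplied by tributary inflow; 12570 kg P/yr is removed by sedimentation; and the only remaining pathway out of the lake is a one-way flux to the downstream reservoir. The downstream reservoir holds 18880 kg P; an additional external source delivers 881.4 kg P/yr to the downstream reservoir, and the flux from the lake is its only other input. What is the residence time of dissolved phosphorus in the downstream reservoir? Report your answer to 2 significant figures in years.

2.5 yr

Balance the lake: ΣF_in = 19220 kg P/yr.
Flux to the downstream reservoir = ΣF_in − (12570) = 6650.0 kg P/yr.
Total input to the downstream reservoir = 6650.0 + 881.4 = 7531.4 kg P/yr; at steady state this equals its total output.
τ = M / F = 18880 / 7531.4 = 2.507 yr.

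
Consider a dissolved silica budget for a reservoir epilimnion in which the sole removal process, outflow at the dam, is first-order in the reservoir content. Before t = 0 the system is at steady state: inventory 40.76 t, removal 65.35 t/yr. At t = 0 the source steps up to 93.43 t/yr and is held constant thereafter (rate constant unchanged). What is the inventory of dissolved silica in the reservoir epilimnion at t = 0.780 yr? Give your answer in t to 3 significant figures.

Residence time τ = M₀/F₀ = 0.6237 yr. The eventual steady state is M_∞ = M₀·(F₁/F₀) = 40.76 × 93.43/65.35 = 58.274 t.
The anomaly ΔM(t) = M(t) − M_∞ decays as ΔM₀·e^(−t/τ) with ΔM₀ = 40.76 − 58.274 = −17.51 t.
At t = 0.780 yr, e^(−t/τ) = e^(−1.251) = 0.2863, so ΔM = −5.015 t and M = 58.274 − 5.015 = 53.259 t.

53.3 t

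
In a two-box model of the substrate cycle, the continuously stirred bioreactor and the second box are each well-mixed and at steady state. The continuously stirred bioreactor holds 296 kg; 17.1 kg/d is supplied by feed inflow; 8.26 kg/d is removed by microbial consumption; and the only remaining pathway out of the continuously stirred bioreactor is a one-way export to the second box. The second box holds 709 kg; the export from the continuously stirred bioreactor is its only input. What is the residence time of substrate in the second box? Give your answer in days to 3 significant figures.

80.2 d

Balance the continuously stirred bioreactor: ΣF_in = 17.100 kg/d.
Export to the second box = ΣF_in − (8.26) = 8.8400 kg/d.
At steady state the output of the second box equals its input, 8.8400 kg/d.
τ = M / F = 709 / 8.8400 = 80.20 d.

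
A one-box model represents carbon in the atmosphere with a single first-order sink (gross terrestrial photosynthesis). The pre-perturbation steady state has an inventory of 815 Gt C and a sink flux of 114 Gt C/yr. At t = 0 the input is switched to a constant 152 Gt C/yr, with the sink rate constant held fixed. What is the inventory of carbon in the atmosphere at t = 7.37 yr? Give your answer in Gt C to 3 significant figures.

The sink rate constant is k = F₀/M₀ = 114/815 = 0.1399 yr⁻¹.
Solving dM/dt = F₁ − kM with M(0) = M₀ gives M(t) = F₁/k + (M₀ − F₁/k)·e^(−kt).
F₁/k = 152/0.1399 = 1086.7 Gt C; kt = 0.1399 × 7.37 = 1.031, e^(−kt) = 0.3567.
M(7.37) = 1086.7 + (815 − 1086.7) × 0.3567 = 1086.7 − 96.90 = 989.77 Gt C.

990 Gt C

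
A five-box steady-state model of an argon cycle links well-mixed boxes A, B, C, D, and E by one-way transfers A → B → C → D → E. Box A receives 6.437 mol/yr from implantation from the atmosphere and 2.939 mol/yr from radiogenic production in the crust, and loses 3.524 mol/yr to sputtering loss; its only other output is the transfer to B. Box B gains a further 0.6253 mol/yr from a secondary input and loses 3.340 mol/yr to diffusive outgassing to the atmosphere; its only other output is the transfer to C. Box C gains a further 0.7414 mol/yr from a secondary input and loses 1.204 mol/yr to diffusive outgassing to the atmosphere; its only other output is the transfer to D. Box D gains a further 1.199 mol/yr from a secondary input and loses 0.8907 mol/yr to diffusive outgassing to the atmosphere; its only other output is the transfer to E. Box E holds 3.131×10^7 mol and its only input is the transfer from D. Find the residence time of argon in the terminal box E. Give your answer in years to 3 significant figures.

Box A: F(A→B) = (6.437 + 2.939) − 3.524 = 5.8520 mol/yr.
Box B: F(B→C) = (5.8520 + 0.6253) − 3.340 = 3.1373 mol/yr.
Box C: F(C→D) = (3.1373 + 0.7414) − 1.204 = 2.6747 mol/yr.
Box D: F(D→E) = (2.6747 + 1.199) − 0.8907 = 2.9830 mol/yr.
Box E throughput = its input = 2.9830 mol/yr; τ = 3.131×10^7 / 2.9830 = 1.050×10^7 yr.

1.05×10^7 yr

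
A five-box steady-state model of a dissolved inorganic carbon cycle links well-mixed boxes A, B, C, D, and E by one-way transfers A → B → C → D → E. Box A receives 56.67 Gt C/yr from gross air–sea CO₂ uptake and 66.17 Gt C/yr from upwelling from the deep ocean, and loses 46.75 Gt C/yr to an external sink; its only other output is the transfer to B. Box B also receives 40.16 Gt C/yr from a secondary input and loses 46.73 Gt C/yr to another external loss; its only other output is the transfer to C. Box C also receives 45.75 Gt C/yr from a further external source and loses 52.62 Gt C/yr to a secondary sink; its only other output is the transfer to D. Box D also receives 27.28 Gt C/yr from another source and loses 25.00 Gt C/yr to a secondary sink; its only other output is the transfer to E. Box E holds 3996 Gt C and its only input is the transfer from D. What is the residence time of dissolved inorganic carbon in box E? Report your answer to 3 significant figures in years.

Box A: F(A→B) = (56.67 + 66.17) − 46.75 = 76.090 Gt C/yr.
Box B: F(B→C) = (76.090 + 40.16) − 46.73 = 69.520 Gt C/yr.
Box C: F(C→D) = (69.520 + 45.75) − 52.62 = 62.650 Gt C/yr.
Box D: F(D→E) = (62.650 + 27.28) − 25.00 = 64.930 Gt C/yr.
Box E throughput = its input = 64.930 Gt C/yr; τ = 3996 / 64.930 = 61.54 yr.

61.5 yr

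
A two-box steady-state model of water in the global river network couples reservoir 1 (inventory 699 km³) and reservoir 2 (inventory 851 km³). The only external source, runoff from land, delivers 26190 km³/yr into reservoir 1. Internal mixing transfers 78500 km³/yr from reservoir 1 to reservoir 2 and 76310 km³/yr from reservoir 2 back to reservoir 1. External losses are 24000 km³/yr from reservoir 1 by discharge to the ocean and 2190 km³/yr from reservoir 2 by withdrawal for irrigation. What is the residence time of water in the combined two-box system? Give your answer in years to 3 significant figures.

0.0592 yr

Treat the two boxes together as one reservoir: the mixing fluxes between them are internal recycling, so τ = ΣM / Σ(external losses).
M_total = 699 + 851 = 1550.0 km³.
ΣF_external_out = 24000 + 2190 = 26190 km³/yr.
τ = M_total / ΣF_ext = 1550.0 / 26190 = 0.05918 yr.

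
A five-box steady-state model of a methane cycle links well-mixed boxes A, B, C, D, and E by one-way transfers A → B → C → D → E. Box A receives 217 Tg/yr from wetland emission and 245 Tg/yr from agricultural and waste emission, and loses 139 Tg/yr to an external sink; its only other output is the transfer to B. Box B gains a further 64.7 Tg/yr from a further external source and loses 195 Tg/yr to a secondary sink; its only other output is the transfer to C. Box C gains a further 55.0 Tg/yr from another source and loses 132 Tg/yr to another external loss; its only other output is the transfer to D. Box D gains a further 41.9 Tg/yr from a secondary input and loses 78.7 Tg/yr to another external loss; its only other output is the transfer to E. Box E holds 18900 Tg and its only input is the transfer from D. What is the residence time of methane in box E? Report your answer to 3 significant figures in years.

240 yr

Box A: F(A→B) = (217 + 245) − 139 = 323.00 Tg/yr.
Box B: F(B→C) = (323.00 + 64.7) − 195 = 192.70 Tg/yr.
Box C: F(C→D) = (192.70 + 55.0) − 132 = 115.70 Tg/yr.
Box D: F(D→E) = (115.70 + 41.9) − 78.7 = 78.900 Tg/yr.
Box E throughput = its input = 78.900 Tg/yr; τ = 18900 / 78.900 = 239.5 yr.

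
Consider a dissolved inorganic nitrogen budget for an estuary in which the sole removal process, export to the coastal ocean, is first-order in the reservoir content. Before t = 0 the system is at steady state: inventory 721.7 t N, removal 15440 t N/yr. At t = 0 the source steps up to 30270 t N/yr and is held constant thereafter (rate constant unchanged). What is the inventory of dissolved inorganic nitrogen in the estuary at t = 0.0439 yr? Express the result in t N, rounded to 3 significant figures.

The sink rate constant is k = F₀/M₀ = 15440/721.7 = 21.39 yr⁻¹.
Solving dM/dt = F₁ − kM with M(0) = M₀ gives M(t) = F₁/k + (M₀ − F₁/k)·e^(−kt).
F₁/k = 30270/21.39 = 1414.9 t N; kt = 21.39 × 0.0439 = 0.9392, e^(−kt) = 0.3909.
M(0.0439) = 1414.9 + (721.7 − 1414.9) × 0.3909 = 1414.9 − 271.0 = 1143.9 t N.

1140 t N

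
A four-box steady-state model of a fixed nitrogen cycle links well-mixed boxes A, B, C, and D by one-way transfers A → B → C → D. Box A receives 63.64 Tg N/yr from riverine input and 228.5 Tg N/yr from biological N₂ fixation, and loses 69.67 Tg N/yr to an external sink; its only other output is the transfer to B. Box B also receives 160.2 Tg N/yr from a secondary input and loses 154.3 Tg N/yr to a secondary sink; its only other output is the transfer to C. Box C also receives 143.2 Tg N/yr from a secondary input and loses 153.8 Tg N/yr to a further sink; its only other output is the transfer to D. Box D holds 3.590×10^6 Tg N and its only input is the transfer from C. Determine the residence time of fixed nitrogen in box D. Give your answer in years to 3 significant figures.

Box A: F(A→B) = (63.64 + 228.5) − 69.67 = 222.47 Tg N/yr.
Box B: F(B→C) = (222.47 + 160.2) − 154.3 = 228.37 Tg N/yr.
Box C: F(C→D) = (228.37 + 143.2) − 153.8 = 217.77 Tg N/yr.
Box D throughput = its input = 217.77 Tg N/yr; τ = 3.590×10^6 / 217.77 = 16490 yr.

16500 yr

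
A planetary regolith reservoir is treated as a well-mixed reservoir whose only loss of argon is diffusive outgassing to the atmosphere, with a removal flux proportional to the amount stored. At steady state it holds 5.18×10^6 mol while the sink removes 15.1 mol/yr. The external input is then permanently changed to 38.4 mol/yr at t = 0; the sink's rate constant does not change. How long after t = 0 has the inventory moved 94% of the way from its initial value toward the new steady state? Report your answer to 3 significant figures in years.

965000 yr

τ = M₀/F₀ = 5.18×10^6/15.1 = 343000 yr.
The remaining gap fraction is e^(−t/τ); 94% covered ⇒ e^(−t/τ) = 0.0600.
t = −τ ln(0.0600) = 343000 × 2.813 = 965100 yr.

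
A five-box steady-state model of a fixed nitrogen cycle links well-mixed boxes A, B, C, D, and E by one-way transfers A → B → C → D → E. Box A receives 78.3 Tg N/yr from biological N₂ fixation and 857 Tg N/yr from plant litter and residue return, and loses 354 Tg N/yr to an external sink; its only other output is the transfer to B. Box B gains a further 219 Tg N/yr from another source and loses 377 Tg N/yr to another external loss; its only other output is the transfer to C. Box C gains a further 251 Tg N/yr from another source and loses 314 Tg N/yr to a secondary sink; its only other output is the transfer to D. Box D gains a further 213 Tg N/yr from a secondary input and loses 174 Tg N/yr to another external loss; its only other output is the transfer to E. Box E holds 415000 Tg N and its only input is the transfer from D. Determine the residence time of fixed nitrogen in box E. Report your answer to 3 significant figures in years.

1040 yr

Box A: F(A→B) = (78.3 + 857) − 354 = 581.30 Tg N/yr.
Box B: F(B→C) = (581.30 + 219) − 377 = 423.30 Tg N/yr.
Box C: F(C→D) = (423.30 + 251) − 314 = 360.30 Tg N/yr.
Box D: F(D→E) = (360.30 + 213) − 174 = 399.30 Tg N/yr.
Box E throughput = its input = 399.30 Tg N/yr; τ = 415000 / 399.30 = 1039 yr.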